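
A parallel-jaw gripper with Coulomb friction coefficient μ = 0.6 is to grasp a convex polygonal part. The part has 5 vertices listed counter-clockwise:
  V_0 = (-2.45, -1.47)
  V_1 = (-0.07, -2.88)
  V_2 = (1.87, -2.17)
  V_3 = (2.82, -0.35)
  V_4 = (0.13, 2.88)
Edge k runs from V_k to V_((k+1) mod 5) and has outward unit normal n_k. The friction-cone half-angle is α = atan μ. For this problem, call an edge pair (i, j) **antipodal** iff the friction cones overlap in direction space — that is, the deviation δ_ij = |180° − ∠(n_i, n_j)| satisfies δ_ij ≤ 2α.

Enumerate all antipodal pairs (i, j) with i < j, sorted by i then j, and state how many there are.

count = 3; pairs: (0,3), (1,4), (2,4)

α = atan 0.6 = 30.96°;  2α = 61.93°
n_0 = (-0.5097, -0.8604)
n_1 = (+0.3437, -0.9391)
n_2 = (+0.8865, -0.4627)
n_3 = (+0.7684, +0.6400)
n_4 = (-0.8601, +0.5101)
  (0,1): δ = 129.25°  ·
  (0,2): δ = 86.92°  ·
  (0,3): δ = 19.57°  ✓
  (0,4): δ = 89.97°  ·
  (1,2): δ = 137.67°  ·
  (1,3): δ = 70.31°  ·
  (1,4): δ = 39.23°  ✓
  (2,3): δ = 112.65°  ·
  (2,4): δ = 3.11°  ✓
  (3,4): δ = 70.46°  ·
antipodal pairs: 3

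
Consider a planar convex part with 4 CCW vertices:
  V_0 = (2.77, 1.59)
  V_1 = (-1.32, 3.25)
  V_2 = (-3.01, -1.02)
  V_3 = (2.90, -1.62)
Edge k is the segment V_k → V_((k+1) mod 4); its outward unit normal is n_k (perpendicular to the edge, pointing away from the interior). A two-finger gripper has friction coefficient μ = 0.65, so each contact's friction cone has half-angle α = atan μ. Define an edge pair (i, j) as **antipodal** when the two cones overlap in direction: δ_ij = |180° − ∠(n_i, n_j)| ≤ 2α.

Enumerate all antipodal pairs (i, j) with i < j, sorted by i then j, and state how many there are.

α = atan 0.65 = 33.02°;  2α = 66.05°
n_0 = (+0.3761, +0.9266)
n_1 = (-0.9298, +0.3680)
n_2 = (-0.1010, -0.9949)
n_3 = (+0.9992, +0.0405)
  (0,1): δ = 89.50°  ·
  (0,2): δ = 16.29°  ✓
  (0,3): δ = 114.41°  ·
  (1,2): δ = 74.20°  ·
  (1,3): δ = 23.91°  ✓
  (2,3): δ = 81.88°  ·
antipodal pairs: 2

count = 2; pairs: (0,2), (1,3)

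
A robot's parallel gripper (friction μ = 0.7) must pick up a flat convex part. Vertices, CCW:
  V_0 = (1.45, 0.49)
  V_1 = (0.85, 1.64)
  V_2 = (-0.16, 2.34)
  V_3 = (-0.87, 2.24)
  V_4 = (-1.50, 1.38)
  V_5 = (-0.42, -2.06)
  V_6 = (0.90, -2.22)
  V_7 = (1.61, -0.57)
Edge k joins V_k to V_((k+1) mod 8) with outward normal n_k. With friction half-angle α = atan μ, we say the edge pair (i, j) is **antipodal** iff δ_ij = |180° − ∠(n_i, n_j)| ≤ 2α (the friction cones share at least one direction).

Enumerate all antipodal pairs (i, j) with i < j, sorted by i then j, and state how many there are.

α = atan 0.7 = 34.99°;  2α = 69.98°
n_0 = (+0.8866, +0.4626)
n_1 = (+0.5696, +0.8219)
n_2 = (-0.1395, +0.9902)
n_3 = (-0.8067, +0.5910)
n_4 = (-0.9541, -0.2995)
n_5 = (-0.1203, -0.9927)
n_6 = (+0.9186, -0.3953)
n_7 = (+0.9888, +0.1493)
  (0,1): δ = 152.28°  ·
  (0,2): δ = 109.54°  ·
  (0,3): δ = 63.78°  ✓
  (0,4): δ = 10.12°  ✓
  (0,5): δ = 55.54°  ✓
  (0,6): δ = 129.16°  ·
  (0,7): δ = 161.03°  ·
  (1,2): δ = 137.26°  ·
  (1,3): δ = 91.50°  ·
  (1,4): δ = 37.85°  ✓
  (1,5): δ = 27.81°  ✓
  (1,6): δ = 101.44°  ·
  (1,7): δ = 133.31°  ·
  (2,3): δ = 134.24°  ·
  (2,4): δ = 80.59°  ·
  (2,5): δ = 14.93°  ✓
  (2,6): δ = 58.70°  ✓
  (2,7): δ = 90.57°  ·
  (3,4): δ = 126.35°  ·
  (3,5): δ = 60.69°  ✓
  (3,6): δ = 12.94°  ✓
  (3,7): δ = 44.81°  ✓
  (4,5): δ = 114.34°  ·
  (4,6): δ = 40.71°  ✓
  (4,7): δ = 8.85°  ✓
  (5,6): δ = 106.37°  ·
  (5,7): δ = 74.51°  ·
  (6,7): δ = 148.13°  ·
antipodal pairs: 12

count = 12; pairs: (0,3), (0,4), (0,5), (1,4), (1,5), (2,5), (2,6), (3,5), (3,6), (3,7), (4,6), (4,7)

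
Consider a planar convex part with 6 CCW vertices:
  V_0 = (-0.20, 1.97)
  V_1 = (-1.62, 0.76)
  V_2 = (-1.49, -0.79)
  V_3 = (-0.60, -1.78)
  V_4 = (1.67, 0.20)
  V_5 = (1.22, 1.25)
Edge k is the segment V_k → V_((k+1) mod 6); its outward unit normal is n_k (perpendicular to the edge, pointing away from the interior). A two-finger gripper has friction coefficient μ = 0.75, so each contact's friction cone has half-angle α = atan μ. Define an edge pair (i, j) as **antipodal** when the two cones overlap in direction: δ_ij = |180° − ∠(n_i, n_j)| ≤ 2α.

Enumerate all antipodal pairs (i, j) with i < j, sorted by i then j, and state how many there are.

α = atan 0.75 = 36.87°;  2α = 73.74°
n_0 = (-0.6486, +0.7611)
n_1 = (-0.9965, -0.0836)
n_2 = (-0.7437, -0.6685)
n_3 = (+0.6573, -0.7536)
n_4 = (+0.9191, +0.3939)
n_5 = (+0.4522, +0.8919)
  (0,1): δ = 125.64°  ·
  (0,2): δ = 88.48°  ·
  (0,3): δ = 0.66°  ✓
  (0,4): δ = 72.76°  ✓
  (0,5): δ = 112.68°  ·
  (1,2): δ = 142.84°  ·
  (1,3): δ = 53.70°  ✓
  (1,4): δ = 18.40°  ✓
  (1,5): δ = 58.32°  ✓
  (2,3): δ = 90.86°  ·
  (2,4): δ = 18.76°  ✓
  (2,5): δ = 21.16°  ✓
  (3,4): δ = 107.90°  ·
  (3,5): δ = 67.98°  ✓
  (4,5): δ = 140.09°  ·
antipodal pairs: 8

count = 8; pairs: (0,3), (0,4), (1,3), (1,4), (1,5), (2,4), (2,5), (3,5)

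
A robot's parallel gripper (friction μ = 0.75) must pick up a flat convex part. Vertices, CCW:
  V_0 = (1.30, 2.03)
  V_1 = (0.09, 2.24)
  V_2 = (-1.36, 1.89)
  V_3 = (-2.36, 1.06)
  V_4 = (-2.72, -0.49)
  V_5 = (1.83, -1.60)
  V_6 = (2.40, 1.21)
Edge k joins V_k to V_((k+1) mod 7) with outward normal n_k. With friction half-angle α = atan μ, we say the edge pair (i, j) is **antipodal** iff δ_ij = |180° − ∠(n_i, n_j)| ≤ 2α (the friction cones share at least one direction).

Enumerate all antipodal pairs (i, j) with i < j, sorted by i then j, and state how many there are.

α = atan 0.75 = 36.87°;  2α = 73.74°
n_0 = (+0.1710, +0.9853)
n_1 = (-0.2346, +0.9721)
n_2 = (-0.6387, +0.7695)
n_3 = (-0.9741, +0.2262)
n_4 = (-0.2370, -0.9715)
n_5 = (+0.9800, -0.1988)
n_6 = (+0.5977, +0.8017)
  (0,1): δ = 156.58°  ·
  (0,2): δ = 130.46°  ·
  (0,3): δ = 93.23°  ·
  (0,4): δ = 3.86°  ✓
  (0,5): δ = 88.38°  ·
  (0,6): δ = 153.14°  ·
  (1,2): δ = 153.88°  ·
  (1,3): δ = 116.65°  ·
  (1,4): δ = 27.28°  ✓
  (1,5): δ = 64.96°  ✓
  (1,6): δ = 129.73°  ·
  (2,3): δ = 142.77°  ·
  (2,4): δ = 53.40°  ✓
  (2,5): δ = 38.84°  ✓
  (2,6): δ = 103.60°  ·
  (3,4): δ = 90.63°  ·
  (3,5): δ = 1.61°  ✓
  (3,6): δ = 66.37°  ✓
  (4,5): δ = 87.76°  ·
  (4,6): δ = 22.99°  ✓
  (5,6): δ = 115.24°  ·
antipodal pairs: 8

count = 8; pairs: (0,4), (1,4), (1,5), (2,4), (2,5), (3,5), (3,6), (4,6)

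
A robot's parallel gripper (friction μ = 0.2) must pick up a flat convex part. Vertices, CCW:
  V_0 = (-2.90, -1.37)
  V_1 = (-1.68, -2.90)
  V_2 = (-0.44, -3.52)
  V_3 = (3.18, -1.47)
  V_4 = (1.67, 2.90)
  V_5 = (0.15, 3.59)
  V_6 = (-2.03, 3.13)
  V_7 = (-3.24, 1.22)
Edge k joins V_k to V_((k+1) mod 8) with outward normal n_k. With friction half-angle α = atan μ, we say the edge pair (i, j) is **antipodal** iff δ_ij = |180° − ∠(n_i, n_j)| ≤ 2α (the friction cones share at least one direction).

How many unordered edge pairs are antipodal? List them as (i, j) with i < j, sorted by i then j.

count = 4; pairs: (0,3), (1,4), (2,5), (3,7)

α = atan 0.2 = 11.31°;  2α = 22.62°
n_0 = (-0.7819, -0.6234)
n_1 = (-0.4472, -0.8944)
n_2 = (+0.4928, -0.8702)
n_3 = (+0.9452, +0.3266)
n_4 = (+0.4134, +0.9106)
n_5 = (-0.2065, +0.9785)
n_6 = (-0.8448, +0.5352)
n_7 = (-0.9915, -0.1302)
  (0,1): δ = 155.13°  ·
  (0,2): δ = 99.05°  ·
  (0,3): δ = 19.51°  ✓
  (0,4): δ = 27.02°  ·
  (0,5): δ = 63.35°  ·
  (0,6): δ = 109.08°  ·
  (0,7): δ = 148.91°  ·
  (1,2): δ = 123.91°  ·
  (1,3): δ = 44.37°  ·
  (1,4): δ = 2.15°  ✓
  (1,5): δ = 38.48°  ·
  (1,6): δ = 84.21°  ·
  (1,7): δ = 124.04°  ·
  (2,3): δ = 100.46°  ·
  (2,4): δ = 53.94°  ·
  (2,5): δ = 17.61°  ✓
  (2,6): δ = 28.12°  ·
  (2,7): δ = 67.96°  ·
  (3,4): δ = 133.48°  ·
  (3,5): δ = 97.15°  ·
  (3,6): δ = 51.42°  ·
  (3,7): δ = 11.58°  ✓
  (4,5): δ = 143.67°  ·
  (4,6): δ = 97.94°  ·
  (4,7): δ = 58.11°  ·
  (5,6): δ = 134.27°  ·
  (5,7): δ = 94.44°  ·
  (6,7): δ = 140.17°  ·
antipodal pairs: 4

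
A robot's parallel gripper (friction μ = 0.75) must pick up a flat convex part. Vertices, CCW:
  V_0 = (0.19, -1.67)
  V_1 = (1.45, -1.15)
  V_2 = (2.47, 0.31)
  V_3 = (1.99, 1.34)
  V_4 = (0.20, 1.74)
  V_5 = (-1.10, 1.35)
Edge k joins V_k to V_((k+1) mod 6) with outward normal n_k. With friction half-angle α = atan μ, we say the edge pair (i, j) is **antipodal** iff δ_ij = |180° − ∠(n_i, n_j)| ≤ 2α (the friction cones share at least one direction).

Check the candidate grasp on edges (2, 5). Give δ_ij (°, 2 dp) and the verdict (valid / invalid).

α = atan 0.75 = 36.87°;  2α = 73.74°
edge 2: e_2 = (-0.48, +1.03);  n_2 = (+0.9064, +0.4224)
edge 5: e_5 = (+1.29, -3.02);  n_5 = (-0.9196, -0.3928)
∠(n_2, n_5) = 178.14°
δ = |180° − 178.14°| = 1.86°
1.86° ≤ 2α = 73.74°  →  valid

δ = 1.86°, valid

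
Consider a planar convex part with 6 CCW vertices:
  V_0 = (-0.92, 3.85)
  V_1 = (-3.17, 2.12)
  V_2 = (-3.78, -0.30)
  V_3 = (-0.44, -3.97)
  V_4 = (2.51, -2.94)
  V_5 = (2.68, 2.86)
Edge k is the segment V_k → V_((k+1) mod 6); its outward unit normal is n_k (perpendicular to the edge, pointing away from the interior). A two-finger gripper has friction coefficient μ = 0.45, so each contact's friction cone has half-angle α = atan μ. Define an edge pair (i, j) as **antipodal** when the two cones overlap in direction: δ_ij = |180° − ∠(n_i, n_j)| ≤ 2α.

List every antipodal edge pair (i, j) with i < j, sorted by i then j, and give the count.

α = atan 0.45 = 24.23°;  2α = 48.46°
n_0 = (-0.6095, +0.7928)
n_1 = (-0.9697, +0.2444)
n_2 = (-0.7396, -0.6731)
n_3 = (+0.3296, -0.9441)
n_4 = (+0.9996, -0.0293)
n_5 = (+0.2652, +0.9642)
  (0,1): δ = 141.70°  ·
  (0,2): δ = 85.25°  ·
  (0,3): δ = 18.31°  ✓
  (0,4): δ = 50.76°  ·
  (0,5): δ = 127.07°  ·
  (1,2): δ = 123.55°  ·
  (1,3): δ = 56.61°  ·
  (1,4): δ = 12.47°  ✓
  (1,5): δ = 88.77°  ·
  (2,3): δ = 113.06°  ·
  (2,4): δ = 43.98°  ✓
  (2,5): δ = 32.32°  ✓
  (3,4): δ = 110.93°  ·
  (3,5): δ = 34.62°  ✓
  (4,5): δ = 103.70°  ·
antipodal pairs: 5

count = 5; pairs: (0,3), (1,4), (2,4), (2,5), (3,5)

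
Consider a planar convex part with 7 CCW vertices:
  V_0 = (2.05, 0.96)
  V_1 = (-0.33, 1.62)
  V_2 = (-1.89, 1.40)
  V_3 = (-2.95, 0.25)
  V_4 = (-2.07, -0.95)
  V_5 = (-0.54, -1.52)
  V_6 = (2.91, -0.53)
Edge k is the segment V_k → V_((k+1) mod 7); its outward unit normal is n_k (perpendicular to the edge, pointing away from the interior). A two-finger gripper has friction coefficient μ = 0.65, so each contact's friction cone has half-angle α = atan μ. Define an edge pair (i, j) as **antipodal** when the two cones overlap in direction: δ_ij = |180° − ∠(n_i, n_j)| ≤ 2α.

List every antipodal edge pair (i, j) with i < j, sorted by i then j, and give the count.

α = atan 0.65 = 33.02°;  2α = 66.05°
n_0 = (+0.2672, +0.9636)
n_1 = (-0.1396, +0.9902)
n_2 = (-0.7353, +0.6777)
n_3 = (-0.8064, -0.5914)
n_4 = (-0.3491, -0.9371)
n_5 = (+0.2758, -0.9612)
n_6 = (+0.8661, +0.4999)
  (0,1): δ = 156.47°  ·
  (0,2): δ = 117.17°  ·
  (0,3): δ = 38.25°  ✓
  (0,4): δ = 4.93°  ✓
  (0,5): δ = 31.51°  ✓
  (0,6): δ = 135.49°  ·
  (1,2): δ = 140.70°  ·
  (1,3): δ = 61.77°  ✓
  (1,4): δ = 28.46°  ✓
  (1,5): δ = 7.98°  ✓
  (1,6): δ = 111.97°  ·
  (2,3): δ = 101.08°  ·
  (2,4): δ = 67.76°  ·
  (2,5): δ = 31.32°  ✓
  (2,6): δ = 72.66°  ·
  (3,4): δ = 146.69°  ·
  (3,5): δ = 110.24°  ·
  (3,6): δ = 6.26°  ✓
  (4,5): δ = 143.56°  ·
  (4,6): δ = 39.57°  ✓
  (5,6): δ = 76.02°  ·
antipodal pairs: 9

count = 9; pairs: (0,3), (0,4), (0,5), (1,3), (1,4), (1,5), (2,5), (3,6), (4,6)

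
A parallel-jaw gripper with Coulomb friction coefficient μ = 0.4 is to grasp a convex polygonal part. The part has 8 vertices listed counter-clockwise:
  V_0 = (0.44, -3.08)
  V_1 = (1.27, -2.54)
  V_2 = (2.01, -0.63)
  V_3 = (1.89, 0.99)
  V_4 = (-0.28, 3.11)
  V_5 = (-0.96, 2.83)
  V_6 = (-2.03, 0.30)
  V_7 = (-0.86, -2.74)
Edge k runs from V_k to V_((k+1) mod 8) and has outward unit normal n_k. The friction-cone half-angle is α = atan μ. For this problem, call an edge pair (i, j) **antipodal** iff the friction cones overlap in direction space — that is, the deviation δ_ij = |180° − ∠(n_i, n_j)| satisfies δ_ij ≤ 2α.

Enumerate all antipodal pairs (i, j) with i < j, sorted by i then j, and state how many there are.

count = 9; pairs: (0,4), (0,5), (1,5), (1,6), (2,5), (2,6), (3,6), (3,7), (4,7)

α = atan 0.4 = 21.80°;  2α = 43.60°
n_0 = (+0.5453, -0.8382)
n_1 = (+0.9325, -0.3613)
n_2 = (+0.9973, +0.0739)
n_3 = (+0.6988, +0.7153)
n_4 = (-0.3807, +0.9247)
n_5 = (-0.9210, +0.3895)
n_6 = (-0.9333, -0.3592)
n_7 = (-0.2530, -0.9675)
  (0,1): δ = 144.23°  ·
  (0,2): δ = 118.81°  ·
  (0,3): δ = 77.38°  ·
  (0,4): δ = 10.67°  ✓
  (0,5): δ = 34.03°  ✓
  (0,6): δ = 78.00°  ·
  (0,7): δ = 132.30°  ·
  (1,2): δ = 154.59°  ·
  (1,3): δ = 113.15°  ·
  (1,4): δ = 46.44°  ·
  (1,5): δ = 1.75°  ✓
  (1,6): δ = 42.23°  ✓
  (1,7): δ = 96.52°  ·
  (2,3): δ = 138.57°  ·
  (2,4): δ = 71.86°  ·
  (2,5): δ = 27.16°  ✓
  (2,6): δ = 16.81°  ✓
  (2,7): δ = 71.11°  ·
  (3,4): δ = 113.29°  ·
  (3,5): δ = 68.59°  ·
  (3,6): δ = 24.62°  ✓
  (3,7): δ = 29.68°  ✓
  (4,5): δ = 135.30°  ·
  (4,6): δ = 91.33°  ·
  (4,7): δ = 37.04°  ✓
  (5,6): δ = 136.03°  ·
  (5,7): δ = 81.73°  ·
  (6,7): δ = 125.71°  ·
antipodal pairs: 9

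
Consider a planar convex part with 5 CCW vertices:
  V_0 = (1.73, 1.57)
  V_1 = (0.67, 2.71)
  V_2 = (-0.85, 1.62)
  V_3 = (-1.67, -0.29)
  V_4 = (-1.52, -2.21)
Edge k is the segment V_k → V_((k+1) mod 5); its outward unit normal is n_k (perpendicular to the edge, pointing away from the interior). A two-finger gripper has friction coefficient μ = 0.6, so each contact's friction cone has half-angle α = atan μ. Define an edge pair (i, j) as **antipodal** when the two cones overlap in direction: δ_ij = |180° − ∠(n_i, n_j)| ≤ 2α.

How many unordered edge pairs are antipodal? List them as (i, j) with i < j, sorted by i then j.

count = 4; pairs: (0,3), (1,4), (2,4), (3,4)

α = atan 0.6 = 30.96°;  2α = 61.93°
n_0 = (+0.7323, +0.6809)
n_1 = (-0.5828, +0.8126)
n_2 = (-0.9189, +0.3945)
n_3 = (-0.9970, -0.0779)
n_4 = (+0.7583, -0.6519)
  (0,1): δ = 97.27°  ·
  (0,2): δ = 66.15°  ·
  (0,3): δ = 38.45°  ✓
  (0,4): δ = 96.39°  ·
  (1,2): δ = 148.88°  ·
  (1,3): δ = 121.18°  ·
  (1,4): δ = 13.67°  ✓
  (2,3): δ = 152.30°  ·
  (2,4): δ = 17.45°  ✓
  (3,4): δ = 45.16°  ✓
antipodal pairs: 4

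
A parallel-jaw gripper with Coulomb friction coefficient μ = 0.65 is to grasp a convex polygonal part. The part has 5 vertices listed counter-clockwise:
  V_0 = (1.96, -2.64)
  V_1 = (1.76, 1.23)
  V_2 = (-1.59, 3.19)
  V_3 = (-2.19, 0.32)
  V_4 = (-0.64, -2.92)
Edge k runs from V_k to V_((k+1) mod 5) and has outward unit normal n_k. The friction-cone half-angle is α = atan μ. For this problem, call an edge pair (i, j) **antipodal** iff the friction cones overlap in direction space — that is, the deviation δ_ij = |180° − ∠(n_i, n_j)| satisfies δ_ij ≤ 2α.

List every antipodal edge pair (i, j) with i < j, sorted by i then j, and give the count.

count = 4; pairs: (0,2), (0,3), (1,3), (1,4)

α = atan 0.65 = 33.02°;  2α = 66.05°
n_0 = (+0.9987, +0.0516)
n_1 = (+0.5050, +0.8631)
n_2 = (-0.9788, +0.2046)
n_3 = (-0.9021, -0.4316)
n_4 = (+0.1071, -0.9943)
  (0,1): δ = 123.29°  ·
  (0,2): δ = 14.77°  ✓
  (0,3): δ = 22.61°  ✓
  (0,4): δ = 93.19°  ·
  (1,2): δ = 71.48°  ·
  (1,3): δ = 34.10°  ✓
  (1,4): δ = 36.48°  ✓
  (2,3): δ = 142.63°  ·
  (2,4): δ = 72.05°  ·
  (3,4): δ = 109.42°  ·
antipodal pairs: 4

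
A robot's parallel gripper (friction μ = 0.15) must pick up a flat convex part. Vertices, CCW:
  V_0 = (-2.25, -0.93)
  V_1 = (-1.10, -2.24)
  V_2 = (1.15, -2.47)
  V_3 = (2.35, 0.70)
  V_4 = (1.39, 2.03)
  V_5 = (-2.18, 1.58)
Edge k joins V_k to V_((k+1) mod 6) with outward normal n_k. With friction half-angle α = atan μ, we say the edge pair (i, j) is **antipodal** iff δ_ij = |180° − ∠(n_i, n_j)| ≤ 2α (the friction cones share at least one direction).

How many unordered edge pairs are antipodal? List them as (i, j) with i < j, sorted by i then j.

α = atan 0.15 = 8.53°;  2α = 17.06°
n_0 = (-0.7515, -0.6597)
n_1 = (-0.1017, -0.9948)
n_2 = (+0.9352, -0.3540)
n_3 = (+0.8108, +0.5853)
n_4 = (-0.1251, +0.9921)
n_5 = (-0.9996, +0.0279)
  (0,1): δ = 137.12°  ·
  (0,2): δ = 62.01°  ·
  (0,3): δ = 5.46°  ✓
  (0,4): δ = 55.91°  ·
  (0,5): δ = 137.12°  ·
  (1,2): δ = 104.90°  ·
  (1,3): δ = 48.34°  ·
  (1,4): δ = 13.02°  ✓
  (1,5): δ = 94.24°  ·
  (2,3): δ = 123.44°  ·
  (2,4): δ = 62.08°  ·
  (2,5): δ = 19.14°  ·
  (3,4): δ = 118.64°  ·
  (3,5): δ = 37.42°  ·
  (4,5): δ = 98.78°  ·
antipodal pairs: 2

count = 2; pairs: (0,3), (1,4)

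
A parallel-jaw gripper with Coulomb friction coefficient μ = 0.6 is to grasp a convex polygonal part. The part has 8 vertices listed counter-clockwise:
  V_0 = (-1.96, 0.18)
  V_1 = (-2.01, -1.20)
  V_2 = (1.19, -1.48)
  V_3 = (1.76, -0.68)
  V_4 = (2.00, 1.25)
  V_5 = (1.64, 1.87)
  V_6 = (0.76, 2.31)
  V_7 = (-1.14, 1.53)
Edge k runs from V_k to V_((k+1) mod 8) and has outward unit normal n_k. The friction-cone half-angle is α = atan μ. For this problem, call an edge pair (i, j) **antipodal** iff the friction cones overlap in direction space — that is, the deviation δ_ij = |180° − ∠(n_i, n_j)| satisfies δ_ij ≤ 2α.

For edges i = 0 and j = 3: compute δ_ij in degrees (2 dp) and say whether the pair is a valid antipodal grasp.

α = atan 0.6 = 30.96°;  2α = 61.93°
edge 0: e_0 = (-0.05, -1.38);  n_0 = (-0.9993, +0.0362)
edge 3: e_3 = (+0.24, +1.93);  n_3 = (+0.9924, -0.1234)
∠(n_0, n_3) = 174.99°
δ = |180° − 174.99°| = 5.01°
5.01° ≤ 2α = 61.93°  →  valid

δ = 5.01°, valid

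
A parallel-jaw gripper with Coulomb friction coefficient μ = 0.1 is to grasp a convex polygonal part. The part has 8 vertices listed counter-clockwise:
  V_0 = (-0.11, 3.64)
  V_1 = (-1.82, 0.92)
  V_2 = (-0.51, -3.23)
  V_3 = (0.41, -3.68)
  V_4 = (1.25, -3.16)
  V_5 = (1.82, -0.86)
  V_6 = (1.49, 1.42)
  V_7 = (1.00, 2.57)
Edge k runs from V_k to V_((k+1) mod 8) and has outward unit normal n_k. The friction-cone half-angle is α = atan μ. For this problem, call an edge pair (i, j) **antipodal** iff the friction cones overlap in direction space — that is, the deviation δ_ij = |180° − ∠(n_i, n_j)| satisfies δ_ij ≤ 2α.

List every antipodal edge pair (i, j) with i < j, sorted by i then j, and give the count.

count = 2; pairs: (1,5), (1,6)

α = atan 0.1 = 5.71°;  2α = 11.42°
n_0 = (-0.8466, +0.5322)
n_1 = (-0.9536, -0.3010)
n_2 = (-0.4394, -0.8983)
n_3 = (+0.5264, -0.8503)
n_4 = (+0.9706, -0.2405)
n_5 = (+0.9897, +0.1432)
n_6 = (+0.9200, +0.3920)
n_7 = (+0.6940, +0.7200)
  (0,1): δ = 130.32°  ·
  (0,2): δ = 83.91°  ·
  (0,3): δ = 26.08°  ·
  (0,4): δ = 18.24°  ·
  (0,5): δ = 40.39°  ·
  (0,6): δ = 55.23°  ·
  (0,7): δ = 78.21°  ·
  (1,2): δ = 133.58°  ·
  (1,3): δ = 75.76°  ·
  (1,4): δ = 31.44°  ·
  (1,5): δ = 9.28°  ✓
  (1,6): δ = 5.56°  ✓
  (1,7): δ = 28.53°  ·
  (2,3): δ = 122.18°  ·
  (2,4): δ = 77.85°  ·
  (2,5): δ = 55.70°  ·
  (2,6): δ = 40.86°  ·
  (2,7): δ = 17.88°  ·
  (3,4): δ = 135.68°  ·
  (3,5): δ = 113.52°  ·
  (3,6): δ = 98.68°  ·
  (3,7): δ = 75.71°  ·
  (4,5): δ = 157.85°  ·
  (4,6): δ = 143.00°  ·
  (4,7): δ = 120.03°  ·
  (5,6): δ = 165.16°  ·
  (5,7): δ = 142.18°  ·
  (6,7): δ = 157.03°  ·
antipodal pairs: 2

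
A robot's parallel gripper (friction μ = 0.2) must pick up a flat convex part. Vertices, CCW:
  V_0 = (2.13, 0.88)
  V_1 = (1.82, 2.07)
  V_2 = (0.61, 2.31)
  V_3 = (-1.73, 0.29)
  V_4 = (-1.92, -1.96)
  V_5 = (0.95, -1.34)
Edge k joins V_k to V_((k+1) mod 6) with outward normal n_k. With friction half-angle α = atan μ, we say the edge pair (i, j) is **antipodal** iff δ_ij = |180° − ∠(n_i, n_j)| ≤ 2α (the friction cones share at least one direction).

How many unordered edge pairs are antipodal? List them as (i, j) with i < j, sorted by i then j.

count = 2; pairs: (0,3), (2,5)

α = atan 0.2 = 11.31°;  2α = 22.62°
n_0 = (+0.9677, +0.2521)
n_1 = (+0.1946, +0.9809)
n_2 = (-0.6535, +0.7570)
n_3 = (-0.9965, +0.0841)
n_4 = (+0.2112, -0.9775)
n_5 = (+0.8830, -0.4693)
  (0,1): δ = 115.82°  ·
  (0,2): δ = 63.80°  ·
  (0,3): δ = 19.43°  ✓
  (0,4): δ = 87.59°  ·
  (0,5): δ = 137.41°  ·
  (1,2): δ = 127.98°  ·
  (1,3): δ = 83.61°  ·
  (1,4): δ = 23.41°  ·
  (1,5): δ = 73.23°  ·
  (2,3): δ = 135.63°  ·
  (2,4): δ = 28.61°  ·
  (2,5): δ = 21.21°  ✓
  (3,4): δ = 72.98°  ·
  (3,5): δ = 23.17°  ·
  (4,5): δ = 130.18°  ·
antipodal pairs: 2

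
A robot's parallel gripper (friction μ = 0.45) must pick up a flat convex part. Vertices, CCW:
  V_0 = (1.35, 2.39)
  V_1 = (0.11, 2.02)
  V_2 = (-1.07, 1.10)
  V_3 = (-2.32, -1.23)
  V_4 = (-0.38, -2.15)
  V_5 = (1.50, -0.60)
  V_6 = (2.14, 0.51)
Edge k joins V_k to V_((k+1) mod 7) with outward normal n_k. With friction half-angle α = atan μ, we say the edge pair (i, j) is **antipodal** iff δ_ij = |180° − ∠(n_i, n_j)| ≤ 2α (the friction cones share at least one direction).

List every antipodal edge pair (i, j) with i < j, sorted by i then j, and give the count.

count = 8; pairs: (0,3), (0,4), (0,5), (1,4), (1,5), (2,4), (2,5), (3,6)

α = atan 0.45 = 24.23°;  2α = 48.46°
n_0 = (-0.2859, +0.9583)
n_1 = (-0.6149, +0.7886)
n_2 = (-0.8812, +0.4727)
n_3 = (-0.4285, -0.9035)
n_4 = (+0.6361, -0.7716)
n_5 = (+0.8663, -0.4995)
n_6 = (+0.9219, +0.3874)
  (0,1): δ = 158.67°  ·
  (0,2): δ = 134.83°  ·
  (0,3): δ = 41.99°  ✓
  (0,4): δ = 22.89°  ✓
  (0,5): δ = 43.42°  ✓
  (0,6): δ = 96.18°  ·
  (1,2): δ = 156.15°  ·
  (1,3): δ = 63.31°  ·
  (1,4): δ = 1.56°  ✓
  (1,5): δ = 22.09°  ✓
  (1,6): δ = 74.85°  ·
  (2,3): δ = 87.16°  ·
  (2,4): δ = 22.28°  ✓
  (2,5): δ = 1.75°  ✓
  (2,6): δ = 51.01°  ·
  (3,4): δ = 115.12°  ·
  (3,5): δ = 94.60°  ·
  (3,6): δ = 41.84°  ✓
  (4,5): δ = 159.47°  ·
  (4,6): δ = 106.71°  ·
  (5,6): δ = 127.24°  ·
antipodal pairs: 8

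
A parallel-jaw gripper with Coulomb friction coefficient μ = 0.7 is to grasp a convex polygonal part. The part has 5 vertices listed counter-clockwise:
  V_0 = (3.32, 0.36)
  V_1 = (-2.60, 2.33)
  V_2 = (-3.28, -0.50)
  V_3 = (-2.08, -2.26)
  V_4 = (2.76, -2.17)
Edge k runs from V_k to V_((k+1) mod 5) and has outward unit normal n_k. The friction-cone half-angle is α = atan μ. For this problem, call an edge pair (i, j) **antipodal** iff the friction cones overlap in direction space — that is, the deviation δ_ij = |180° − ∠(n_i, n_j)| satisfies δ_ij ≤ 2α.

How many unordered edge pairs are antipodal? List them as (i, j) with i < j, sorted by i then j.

α = atan 0.7 = 34.99°;  2α = 69.98°
n_0 = (+0.3157, +0.9488)
n_1 = (-0.9723, +0.2336)
n_2 = (-0.8262, -0.5633)
n_3 = (+0.0186, -0.9998)
n_4 = (+0.9764, -0.2161)
  (0,1): δ = 85.11°  ·
  (0,2): δ = 37.31°  ✓
  (0,3): δ = 19.47°  ✓
  (0,4): δ = 95.93°  ·
  (1,2): δ = 132.20°  ·
  (1,3): δ = 75.42°  ·
  (1,4): δ = 1.03°  ✓
  (2,3): δ = 123.22°  ·
  (2,4): δ = 46.77°  ✓
  (3,4): δ = 103.55°  ·
antipodal pairs: 4

count = 4; pairs: (0,2), (0,3), (1,4), (2,4)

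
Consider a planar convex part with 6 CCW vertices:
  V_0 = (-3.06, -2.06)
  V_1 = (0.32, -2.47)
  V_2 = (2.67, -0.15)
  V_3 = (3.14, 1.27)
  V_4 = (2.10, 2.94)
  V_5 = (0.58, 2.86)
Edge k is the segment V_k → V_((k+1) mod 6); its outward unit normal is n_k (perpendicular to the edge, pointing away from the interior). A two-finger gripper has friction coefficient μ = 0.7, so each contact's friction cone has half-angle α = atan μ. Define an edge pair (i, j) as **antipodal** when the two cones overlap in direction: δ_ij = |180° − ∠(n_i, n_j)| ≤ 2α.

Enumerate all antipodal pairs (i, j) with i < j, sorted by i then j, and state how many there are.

α = atan 0.7 = 34.99°;  2α = 69.98°
n_0 = (-0.1204, -0.9927)
n_1 = (+0.7025, -0.7116)
n_2 = (+0.9493, -0.3142)
n_3 = (+0.8489, +0.5286)
n_4 = (-0.0526, +0.9986)
n_5 = (-0.8039, +0.5948)
  (0,1): δ = 128.45°  ·
  (0,2): δ = 101.40°  ·
  (0,3): δ = 51.17°  ✓
  (0,4): δ = 9.93°  ✓
  (0,5): δ = 60.42°  ✓
  (1,2): δ = 152.95°  ·
  (1,3): δ = 102.72°  ·
  (1,4): δ = 41.62°  ✓
  (1,5): δ = 8.87°  ✓
  (2,3): δ = 129.77°  ·
  (2,4): δ = 68.67°  ✓
  (2,5): δ = 18.18°  ✓
  (3,4): δ = 118.90°  ·
  (3,5): δ = 68.41°  ✓
  (4,5): δ = 129.51°  ·
antipodal pairs: 8

count = 8; pairs: (0,3), (0,4), (0,5), (1,4), (1,5), (2,4), (2,5), (3,5)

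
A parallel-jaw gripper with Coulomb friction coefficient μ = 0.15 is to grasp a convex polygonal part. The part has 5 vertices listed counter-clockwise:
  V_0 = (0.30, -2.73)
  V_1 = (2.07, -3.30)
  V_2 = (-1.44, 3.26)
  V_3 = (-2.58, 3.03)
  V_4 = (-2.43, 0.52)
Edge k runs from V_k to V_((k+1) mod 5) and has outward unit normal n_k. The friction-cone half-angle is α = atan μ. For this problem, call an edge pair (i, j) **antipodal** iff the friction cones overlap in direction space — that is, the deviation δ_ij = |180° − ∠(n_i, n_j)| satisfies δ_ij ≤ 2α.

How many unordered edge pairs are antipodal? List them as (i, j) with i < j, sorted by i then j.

count = 1; pairs: (1,4)

α = atan 0.15 = 8.53°;  2α = 17.06°
n_0 = (-0.3065, -0.9519)
n_1 = (+0.8817, +0.4718)
n_2 = (-0.1978, +0.9802)
n_3 = (-0.9982, -0.0597)
n_4 = (-0.7657, -0.6432)
  (0,1): δ = 44.00°  ·
  (0,2): δ = 29.26°  ·
  (0,3): δ = 111.27°  ·
  (0,4): δ = 147.88°  ·
  (1,2): δ = 106.74°  ·
  (1,3): δ = 24.73°  ·
  (1,4): δ = 11.88°  ✓
  (2,3): δ = 97.99°  ·
  (2,4): δ = 61.38°  ·
  (3,4): δ = 143.39°  ·
antipodal pairs: 1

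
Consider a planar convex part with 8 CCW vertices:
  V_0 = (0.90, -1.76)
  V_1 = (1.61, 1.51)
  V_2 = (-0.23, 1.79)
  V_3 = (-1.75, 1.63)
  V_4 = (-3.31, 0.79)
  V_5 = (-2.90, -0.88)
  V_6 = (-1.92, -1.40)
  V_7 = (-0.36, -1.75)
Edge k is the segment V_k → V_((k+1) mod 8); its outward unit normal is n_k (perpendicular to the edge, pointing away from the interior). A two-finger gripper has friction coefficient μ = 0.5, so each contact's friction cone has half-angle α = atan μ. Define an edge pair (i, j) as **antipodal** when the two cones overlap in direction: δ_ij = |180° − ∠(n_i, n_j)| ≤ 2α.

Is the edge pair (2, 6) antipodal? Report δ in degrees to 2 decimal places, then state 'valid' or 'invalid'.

α = atan 0.5 = 26.57°;  2α = 53.13°
edge 2: e_2 = (-1.52, -0.16);  n_2 = (-0.1047, +0.9945)
edge 6: e_6 = (+1.56, -0.35);  n_6 = (-0.2189, -0.9757)
∠(n_2, n_6) = 161.35°
δ = |180° − 161.35°| = 18.65°
18.65° ≤ 2α = 53.13°  →  valid

δ = 18.65°, valid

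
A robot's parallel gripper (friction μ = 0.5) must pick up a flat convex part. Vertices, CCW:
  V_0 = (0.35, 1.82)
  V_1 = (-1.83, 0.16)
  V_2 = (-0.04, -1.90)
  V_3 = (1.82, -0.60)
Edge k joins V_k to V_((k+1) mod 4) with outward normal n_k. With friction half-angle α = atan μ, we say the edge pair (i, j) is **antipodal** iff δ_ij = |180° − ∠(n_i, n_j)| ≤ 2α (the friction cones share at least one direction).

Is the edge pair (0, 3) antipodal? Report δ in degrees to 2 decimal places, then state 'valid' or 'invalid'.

δ = 83.99°, invalid

α = atan 0.5 = 26.57°;  2α = 53.13°
edge 0: e_0 = (-2.18, -1.66);  n_0 = (-0.6058, +0.7956)
edge 3: e_3 = (-1.47, +2.42);  n_3 = (+0.8547, +0.5192)
∠(n_0, n_3) = 96.01°
δ = |180° − 96.01°| = 83.99°
83.99° > 2α = 53.13°  →  invalid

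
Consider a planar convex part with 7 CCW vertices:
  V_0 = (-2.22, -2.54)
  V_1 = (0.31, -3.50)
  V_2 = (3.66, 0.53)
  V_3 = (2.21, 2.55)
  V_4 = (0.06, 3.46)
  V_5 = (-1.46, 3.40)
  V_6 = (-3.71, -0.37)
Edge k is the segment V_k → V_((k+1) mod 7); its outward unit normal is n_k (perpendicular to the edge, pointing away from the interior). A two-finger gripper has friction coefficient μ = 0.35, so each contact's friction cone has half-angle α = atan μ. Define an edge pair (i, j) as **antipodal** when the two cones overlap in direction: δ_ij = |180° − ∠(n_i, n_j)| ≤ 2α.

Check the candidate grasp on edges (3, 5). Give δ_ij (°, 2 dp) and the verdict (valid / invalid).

α = atan 0.35 = 19.29°;  2α = 38.58°
edge 3: e_3 = (-2.15, +0.91);  n_3 = (+0.3898, +0.9209)
edge 5: e_5 = (-2.25, -3.77);  n_5 = (-0.8587, +0.5125)
∠(n_3, n_5) = 82.11°
δ = |180° − 82.11°| = 97.89°
97.89° > 2α = 38.58°  →  invalid

δ = 97.89°, invalid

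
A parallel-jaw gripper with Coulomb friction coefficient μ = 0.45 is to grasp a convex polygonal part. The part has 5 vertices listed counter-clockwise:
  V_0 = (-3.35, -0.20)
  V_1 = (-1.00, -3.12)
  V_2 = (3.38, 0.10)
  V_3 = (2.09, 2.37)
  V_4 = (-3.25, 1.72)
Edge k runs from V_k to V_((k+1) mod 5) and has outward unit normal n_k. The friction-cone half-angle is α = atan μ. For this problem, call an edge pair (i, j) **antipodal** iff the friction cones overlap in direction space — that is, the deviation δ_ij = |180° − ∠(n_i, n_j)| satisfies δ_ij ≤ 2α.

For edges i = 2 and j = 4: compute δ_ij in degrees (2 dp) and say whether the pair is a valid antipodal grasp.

α = atan 0.45 = 24.23°;  2α = 48.46°
edge 2: e_2 = (-1.29, +2.27);  n_2 = (+0.8694, +0.4941)
edge 4: e_4 = (-0.10, -1.92);  n_4 = (-0.9986, +0.0520)
∠(n_2, n_4) = 147.41°
δ = |180° − 147.41°| = 32.59°
32.59° ≤ 2α = 48.46°  →  valid

δ = 32.59°, valid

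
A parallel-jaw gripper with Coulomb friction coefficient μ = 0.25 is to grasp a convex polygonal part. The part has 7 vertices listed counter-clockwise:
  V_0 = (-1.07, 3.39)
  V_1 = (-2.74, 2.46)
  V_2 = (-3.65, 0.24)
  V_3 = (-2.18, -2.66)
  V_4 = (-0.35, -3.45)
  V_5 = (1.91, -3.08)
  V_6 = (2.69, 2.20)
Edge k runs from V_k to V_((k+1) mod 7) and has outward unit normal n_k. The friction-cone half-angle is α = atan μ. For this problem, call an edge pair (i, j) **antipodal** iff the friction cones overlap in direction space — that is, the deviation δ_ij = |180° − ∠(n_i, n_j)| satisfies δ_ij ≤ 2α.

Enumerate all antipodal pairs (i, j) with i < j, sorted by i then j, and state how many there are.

α = atan 0.25 = 14.04°;  2α = 28.07°
n_0 = (-0.4865, +0.8737)
n_1 = (-0.9253, +0.3793)
n_2 = (-0.8920, -0.4521)
n_3 = (-0.3963, -0.9181)
n_4 = (+0.1616, -0.9869)
n_5 = (+0.9893, -0.1461)
n_6 = (+0.3017, +0.9534)
  (0,1): δ = 141.40°  ·
  (0,2): δ = 92.23°  ·
  (0,3): δ = 52.46°  ·
  (0,4): δ = 19.82°  ✓
  (0,5): δ = 52.48°  ·
  (0,6): δ = 133.33°  ·
  (1,2): δ = 130.83°  ·
  (1,3): δ = 91.06°  ·
  (1,4): δ = 58.41°  ·
  (1,5): δ = 13.89°  ✓
  (1,6): δ = 94.73°  ·
  (2,3): δ = 140.23°  ·
  (2,4): δ = 107.58°  ·
  (2,5): δ = 35.28°  ·
  (2,6): δ = 45.56°  ·
  (3,4): δ = 147.35°  ·
  (3,5): δ = 75.05°  ·
  (3,6): δ = 5.79°  ✓
  (4,5): δ = 107.70°  ·
  (4,6): δ = 26.86°  ✓
  (5,6): δ = 99.16°  ·
antipodal pairs: 4

count = 4; pairs: (0,4), (1,5), (3,6), (4,6)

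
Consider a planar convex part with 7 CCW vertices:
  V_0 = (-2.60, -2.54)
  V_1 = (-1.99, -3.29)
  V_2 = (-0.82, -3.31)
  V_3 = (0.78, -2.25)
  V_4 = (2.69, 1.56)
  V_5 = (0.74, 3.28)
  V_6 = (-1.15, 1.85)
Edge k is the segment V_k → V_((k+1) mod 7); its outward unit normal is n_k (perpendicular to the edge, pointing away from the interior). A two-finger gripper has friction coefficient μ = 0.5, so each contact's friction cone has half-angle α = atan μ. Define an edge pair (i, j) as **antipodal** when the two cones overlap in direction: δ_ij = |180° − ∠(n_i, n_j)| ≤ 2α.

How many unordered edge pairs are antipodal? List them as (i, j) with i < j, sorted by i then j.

count = 7; pairs: (0,4), (1,4), (1,5), (2,5), (2,6), (3,5), (3,6)

α = atan 0.5 = 26.57°;  2α = 53.13°
n_0 = (-0.7758, -0.6310)
n_1 = (-0.0171, -0.9999)
n_2 = (+0.5523, -0.8336)
n_3 = (+0.8940, -0.4482)
n_4 = (+0.6615, +0.7500)
n_5 = (-0.6034, +0.7975)
n_6 = (-0.9495, +0.3136)
  (0,1): δ = 130.10°  ·
  (0,2): δ = 95.60°  ·
  (0,3): δ = 65.75°  ·
  (0,4): δ = 9.46°  ✓
  (0,5): δ = 87.99°  ·
  (0,6): δ = 122.60°  ·
  (1,2): δ = 145.50°  ·
  (1,3): δ = 115.65°  ·
  (1,4): δ = 40.43°  ✓
  (1,5): δ = 38.09°  ✓
  (1,6): δ = 72.70°  ·
  (2,3): δ = 150.15°  ·
  (2,4): δ = 74.94°  ·
  (2,5): δ = 3.59°  ✓
  (2,6): δ = 38.20°  ✓
  (3,4): δ = 104.79°  ·
  (3,5): δ = 26.26°  ✓
  (3,6): δ = 8.35°  ✓
  (4,5): δ = 101.47°  ·
  (4,6): δ = 66.86°  ·
  (5,6): δ = 145.39°  ·
antipodal pairs: 7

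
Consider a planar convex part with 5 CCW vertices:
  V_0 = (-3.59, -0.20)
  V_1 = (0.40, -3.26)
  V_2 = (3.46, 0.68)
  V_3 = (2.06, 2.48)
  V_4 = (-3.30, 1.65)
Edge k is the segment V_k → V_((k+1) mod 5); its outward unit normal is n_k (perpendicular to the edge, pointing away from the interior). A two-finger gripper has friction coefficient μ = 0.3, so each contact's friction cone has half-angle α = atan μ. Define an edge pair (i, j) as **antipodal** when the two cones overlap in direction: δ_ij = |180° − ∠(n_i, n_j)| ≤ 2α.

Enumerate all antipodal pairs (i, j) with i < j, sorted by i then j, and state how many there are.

count = 2; pairs: (0,2), (1,4)

α = atan 0.3 = 16.70°;  2α = 33.40°
n_0 = (-0.6086, -0.7935)
n_1 = (+0.7898, -0.6134)
n_2 = (+0.7894, +0.6139)
n_3 = (-0.1530, +0.9882)
n_4 = (-0.9879, +0.1549)
  (0,1): δ = 90.35°  ·
  (0,2): δ = 14.64°  ✓
  (0,3): δ = 46.29°  ·
  (0,4): δ = 118.58°  ·
  (1,2): δ = 104.29°  ·
  (1,3): δ = 43.36°  ·
  (1,4): δ = 28.93°  ✓
  (2,3): δ = 119.07°  ·
  (2,4): δ = 46.78°  ·
  (3,4): δ = 107.71°  ·
antipodal pairs: 2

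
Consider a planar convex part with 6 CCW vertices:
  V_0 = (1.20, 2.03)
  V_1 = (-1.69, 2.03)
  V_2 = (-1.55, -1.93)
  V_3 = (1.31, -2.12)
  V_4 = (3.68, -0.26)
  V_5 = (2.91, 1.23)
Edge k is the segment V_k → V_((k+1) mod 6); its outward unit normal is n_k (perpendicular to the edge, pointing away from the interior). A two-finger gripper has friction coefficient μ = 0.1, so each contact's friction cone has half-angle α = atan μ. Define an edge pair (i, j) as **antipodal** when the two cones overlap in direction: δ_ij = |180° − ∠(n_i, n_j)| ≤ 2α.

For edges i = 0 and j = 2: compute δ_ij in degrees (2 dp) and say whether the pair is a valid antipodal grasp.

α = atan 0.1 = 5.71°;  2α = 11.42°
edge 0: e_0 = (-2.89, +0.00);  n_0 = (+0.0000, +1.0000)
edge 2: e_2 = (+2.86, -0.19);  n_2 = (-0.0663, -0.9978)
∠(n_0, n_2) = 176.20°
δ = |180° − 176.20°| = 3.80°
3.80° ≤ 2α = 11.42°  →  valid

δ = 3.80°, valid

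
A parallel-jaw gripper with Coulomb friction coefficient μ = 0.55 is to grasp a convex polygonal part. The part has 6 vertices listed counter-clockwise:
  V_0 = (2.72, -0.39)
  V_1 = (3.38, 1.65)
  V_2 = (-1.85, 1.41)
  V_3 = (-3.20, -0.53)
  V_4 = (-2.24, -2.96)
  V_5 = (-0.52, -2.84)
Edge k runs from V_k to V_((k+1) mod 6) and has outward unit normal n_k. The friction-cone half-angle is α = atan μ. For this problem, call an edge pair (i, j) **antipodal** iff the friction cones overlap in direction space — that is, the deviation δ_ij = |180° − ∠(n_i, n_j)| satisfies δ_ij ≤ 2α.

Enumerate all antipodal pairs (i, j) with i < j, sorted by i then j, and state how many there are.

α = atan 0.55 = 28.81°;  2α = 57.62°
n_0 = (+0.9514, -0.3078)
n_1 = (-0.0458, +0.9989)
n_2 = (-0.8208, +0.5712)
n_3 = (-0.9301, -0.3674)
n_4 = (+0.0696, -0.9976)
n_5 = (+0.6031, -0.7976)
  (0,1): δ = 69.44°  ·
  (0,2): δ = 16.91°  ✓
  (0,3): δ = 39.48°  ✓
  (0,4): δ = 111.92°  ·
  (0,5): δ = 145.02°  ·
  (1,2): δ = 127.46°  ·
  (1,3): δ = 71.07°  ·
  (1,4): δ = 1.36°  ✓
  (1,5): δ = 34.47°  ✓
  (2,3): δ = 123.61°  ·
  (2,4): δ = 51.18°  ✓
  (2,5): δ = 18.07°  ✓
  (3,4): δ = 107.57°  ·
  (3,5): δ = 74.46°  ·
  (4,5): δ = 146.90°  ·
antipodal pairs: 6

count = 6; pairs: (0,2), (0,3), (1,4), (1,5), (2,4), (2,5)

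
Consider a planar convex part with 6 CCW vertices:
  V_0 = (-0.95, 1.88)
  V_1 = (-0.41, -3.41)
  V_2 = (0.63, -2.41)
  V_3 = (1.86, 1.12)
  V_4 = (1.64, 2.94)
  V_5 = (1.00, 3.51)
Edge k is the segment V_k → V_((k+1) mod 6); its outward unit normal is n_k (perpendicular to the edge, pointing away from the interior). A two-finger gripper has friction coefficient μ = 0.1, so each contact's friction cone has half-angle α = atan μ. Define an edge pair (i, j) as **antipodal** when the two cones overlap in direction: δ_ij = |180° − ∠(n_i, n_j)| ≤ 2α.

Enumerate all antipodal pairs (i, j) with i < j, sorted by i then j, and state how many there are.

α = atan 0.1 = 5.71°;  2α = 11.42°
n_0 = (-0.9948, -0.1016)
n_1 = (+0.6931, -0.7208)
n_2 = (+0.9443, -0.3290)
n_3 = (+0.9928, +0.1200)
n_4 = (+0.6651, +0.7468)
n_5 = (-0.6413, +0.7673)
  (0,1): δ = 51.95°  ·
  (0,2): δ = 25.04°  ·
  (0,3): δ = 1.06°  ✓
  (0,4): δ = 42.48°  ·
  (0,5): δ = 124.06°  ·
  (1,2): δ = 153.09°  ·
  (1,3): δ = 126.98°  ·
  (1,4): δ = 85.57°  ·
  (1,5): δ = 3.98°  ✓
  (2,3): δ = 153.90°  ·
  (2,4): δ = 112.48°  ·
  (2,5): δ = 30.90°  ·
  (3,4): δ = 138.58°  ·
  (3,5): δ = 57.00°  ·
  (4,5): δ = 98.42°  ·
antipodal pairs: 2

count = 2; pairs: (0,3), (1,5)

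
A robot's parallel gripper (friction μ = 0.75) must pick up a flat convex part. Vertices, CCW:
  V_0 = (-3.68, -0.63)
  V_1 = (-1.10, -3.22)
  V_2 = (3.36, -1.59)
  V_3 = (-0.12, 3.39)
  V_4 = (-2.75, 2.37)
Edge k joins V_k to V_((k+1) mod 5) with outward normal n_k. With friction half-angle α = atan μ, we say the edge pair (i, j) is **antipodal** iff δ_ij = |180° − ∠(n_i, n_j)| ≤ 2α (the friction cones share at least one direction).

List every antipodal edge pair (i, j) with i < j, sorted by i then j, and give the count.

α = atan 0.75 = 36.87°;  2α = 73.74°
n_0 = (-0.7085, -0.7057)
n_1 = (+0.3433, -0.9392)
n_2 = (+0.8197, +0.5728)
n_3 = (-0.3616, +0.9323)
n_4 = (-0.9552, +0.2961)
  (0,1): δ = 114.81°  ·
  (0,2): δ = 9.94°  ✓
  (0,3): δ = 66.31°  ✓
  (0,4): δ = 117.89°  ·
  (1,2): δ = 75.13°  ·
  (1,3): δ = 1.12°  ✓
  (1,4): δ = 52.70°  ✓
  (2,3): δ = 103.75°  ·
  (2,4): δ = 52.17°  ✓
  (3,4): δ = 128.42°  ·
antipodal pairs: 5

count = 5; pairs: (0,2), (0,3), (1,3), (1,4), (2,4)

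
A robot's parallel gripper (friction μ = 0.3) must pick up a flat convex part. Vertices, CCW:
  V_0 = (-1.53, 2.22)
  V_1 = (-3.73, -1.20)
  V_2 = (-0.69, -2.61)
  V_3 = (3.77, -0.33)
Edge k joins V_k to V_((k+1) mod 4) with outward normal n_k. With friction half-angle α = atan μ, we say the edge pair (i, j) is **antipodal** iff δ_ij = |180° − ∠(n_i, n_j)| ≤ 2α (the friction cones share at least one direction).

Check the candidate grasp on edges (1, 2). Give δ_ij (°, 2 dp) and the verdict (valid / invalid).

δ = 128.04°, invalid

α = atan 0.3 = 16.70°;  2α = 33.40°
edge 1: e_1 = (+3.04, -1.41);  n_1 = (-0.4208, -0.9072)
edge 2: e_2 = (+4.46, +2.28);  n_2 = (+0.4552, -0.8904)
∠(n_1, n_2) = 51.96°
δ = |180° − 51.96°| = 128.04°
128.04° > 2α = 33.40°  →  invalid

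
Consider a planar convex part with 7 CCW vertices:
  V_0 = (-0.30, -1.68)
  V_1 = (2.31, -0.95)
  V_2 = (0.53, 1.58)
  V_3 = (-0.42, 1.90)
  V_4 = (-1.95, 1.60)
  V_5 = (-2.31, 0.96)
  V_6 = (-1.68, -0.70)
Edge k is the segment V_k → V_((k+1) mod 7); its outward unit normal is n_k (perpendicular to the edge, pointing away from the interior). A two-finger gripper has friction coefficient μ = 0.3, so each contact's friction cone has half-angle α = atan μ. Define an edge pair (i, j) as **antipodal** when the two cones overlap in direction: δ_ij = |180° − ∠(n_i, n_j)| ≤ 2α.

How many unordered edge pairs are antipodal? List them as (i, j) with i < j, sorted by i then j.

count = 4; pairs: (0,3), (1,5), (1,6), (2,6)

α = atan 0.3 = 16.70°;  2α = 33.40°
n_0 = (+0.2694, -0.9630)
n_1 = (+0.8179, +0.5754)
n_2 = (+0.3192, +0.9477)
n_3 = (-0.1924, +0.9813)
n_4 = (-0.8716, +0.4903)
n_5 = (-0.9349, -0.3548)
n_6 = (-0.5790, -0.8153)
  (0,1): δ = 70.50°  ·
  (0,2): δ = 34.24°  ·
  (0,3): δ = 4.53°  ✓
  (0,4): δ = 45.02°  ·
  (0,5): δ = 95.16°  ·
  (0,6): δ = 128.99°  ·
  (1,2): δ = 143.74°  ·
  (1,3): δ = 114.03°  ·
  (1,4): δ = 64.49°  ·
  (1,5): δ = 14.35°  ✓
  (1,6): δ = 19.49°  ✓
  (2,3): δ = 150.29°  ·
  (2,4): δ = 100.74°  ·
  (2,5): δ = 50.60°  ·
  (2,6): δ = 16.76°  ✓
  (3,4): δ = 130.45°  ·
  (3,5): δ = 80.31°  ·
  (3,6): δ = 46.47°  ·
  (4,5): δ = 129.86°  ·
  (4,6): δ = 96.02°  ·
  (5,6): δ = 146.16°  ·
antipodal pairs: 4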